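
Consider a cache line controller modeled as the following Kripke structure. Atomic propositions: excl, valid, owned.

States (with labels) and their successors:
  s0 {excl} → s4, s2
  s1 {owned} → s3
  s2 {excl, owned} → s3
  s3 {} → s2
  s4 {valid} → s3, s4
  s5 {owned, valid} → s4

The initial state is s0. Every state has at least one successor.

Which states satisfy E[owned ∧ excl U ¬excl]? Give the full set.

States satisfying owned ∧ excl: {s2}.
States satisfying ¬excl: {s1, s3, s4, s5}.
States satisfying E[owned ∧ excl U ¬excl]: {s1, s2, s3, s4, s5}.

{s1, s2, s3, s4, s5}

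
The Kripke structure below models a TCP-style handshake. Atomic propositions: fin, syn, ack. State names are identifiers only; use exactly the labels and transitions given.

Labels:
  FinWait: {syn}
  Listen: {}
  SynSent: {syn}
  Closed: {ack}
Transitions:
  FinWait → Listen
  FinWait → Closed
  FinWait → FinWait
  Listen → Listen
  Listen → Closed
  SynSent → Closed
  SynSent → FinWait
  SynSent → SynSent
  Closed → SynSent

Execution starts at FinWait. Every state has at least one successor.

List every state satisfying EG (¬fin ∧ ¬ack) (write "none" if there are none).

States satisfying ¬fin ∧ ¬ack: {FinWait, Listen, SynSent}.
States satisfying EG (¬fin ∧ ¬ack): {FinWait, Listen, SynSent}.

{FinWait, Listen, SynSent}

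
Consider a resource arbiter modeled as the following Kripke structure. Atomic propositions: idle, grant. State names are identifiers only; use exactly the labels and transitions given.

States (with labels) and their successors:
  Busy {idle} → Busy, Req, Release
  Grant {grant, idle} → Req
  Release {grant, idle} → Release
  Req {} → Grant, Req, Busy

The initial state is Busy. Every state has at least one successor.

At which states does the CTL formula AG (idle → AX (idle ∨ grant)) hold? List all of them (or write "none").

States satisfying idle → AX (idle ∨ grant): {Release, Req}.
States satisfying AG (idle → AX (idle ∨ grant)): {Release}.

{Release}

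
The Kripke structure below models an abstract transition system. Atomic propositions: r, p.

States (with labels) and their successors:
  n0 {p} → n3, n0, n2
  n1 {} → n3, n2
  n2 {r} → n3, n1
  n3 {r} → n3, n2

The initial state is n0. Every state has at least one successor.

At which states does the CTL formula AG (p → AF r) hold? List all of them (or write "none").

{n1, n2, n3}

States satisfying p → AF r: {n1, n2, n3}.
States satisfying AG (p → AF r): {n1, n2, n3}.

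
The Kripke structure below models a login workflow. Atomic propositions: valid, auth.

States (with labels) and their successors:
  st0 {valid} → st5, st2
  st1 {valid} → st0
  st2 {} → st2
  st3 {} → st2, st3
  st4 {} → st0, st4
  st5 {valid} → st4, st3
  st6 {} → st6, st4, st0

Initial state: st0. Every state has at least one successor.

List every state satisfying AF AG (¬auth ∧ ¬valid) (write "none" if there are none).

{st2, st3}

States satisfying AG (¬auth ∧ ¬valid): {st2, st3}.
States satisfying AF AG (¬auth ∧ ¬valid): {st2, st3}.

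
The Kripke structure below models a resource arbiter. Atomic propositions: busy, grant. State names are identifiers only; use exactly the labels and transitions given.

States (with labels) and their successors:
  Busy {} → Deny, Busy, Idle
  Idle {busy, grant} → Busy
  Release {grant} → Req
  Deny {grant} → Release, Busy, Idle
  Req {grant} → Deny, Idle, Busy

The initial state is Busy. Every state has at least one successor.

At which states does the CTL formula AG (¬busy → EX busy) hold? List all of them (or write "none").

none

States satisfying ¬busy → EX busy: {Busy, Idle, Deny, Req}.
States satisfying AG (¬busy → EX busy): ∅.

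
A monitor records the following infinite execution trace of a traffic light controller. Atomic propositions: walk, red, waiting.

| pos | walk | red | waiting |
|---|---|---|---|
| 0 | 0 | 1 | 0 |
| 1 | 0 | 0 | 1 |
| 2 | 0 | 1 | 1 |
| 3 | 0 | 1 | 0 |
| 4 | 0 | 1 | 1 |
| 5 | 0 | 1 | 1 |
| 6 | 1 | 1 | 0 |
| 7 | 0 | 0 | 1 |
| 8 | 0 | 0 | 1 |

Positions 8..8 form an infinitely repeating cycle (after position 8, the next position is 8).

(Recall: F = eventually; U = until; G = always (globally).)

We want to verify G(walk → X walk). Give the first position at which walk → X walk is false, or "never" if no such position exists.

6

Check walk → X walk at each position in order: 0 ✓, 1 ✓, 2 ✓, 3 ✓, 4 ✓, 5 ✓.
At position 6 the labels are {red, walk} and the next position 7 has {waiting}, so walk → X walk is false there. This is the first violation.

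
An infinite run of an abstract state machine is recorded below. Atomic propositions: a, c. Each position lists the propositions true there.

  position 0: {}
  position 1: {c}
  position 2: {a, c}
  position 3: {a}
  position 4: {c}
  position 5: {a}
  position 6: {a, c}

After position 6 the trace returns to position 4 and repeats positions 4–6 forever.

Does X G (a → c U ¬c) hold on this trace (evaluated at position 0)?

The position after 0 is 1; G (a → c U ¬c) is true there.

Satisfied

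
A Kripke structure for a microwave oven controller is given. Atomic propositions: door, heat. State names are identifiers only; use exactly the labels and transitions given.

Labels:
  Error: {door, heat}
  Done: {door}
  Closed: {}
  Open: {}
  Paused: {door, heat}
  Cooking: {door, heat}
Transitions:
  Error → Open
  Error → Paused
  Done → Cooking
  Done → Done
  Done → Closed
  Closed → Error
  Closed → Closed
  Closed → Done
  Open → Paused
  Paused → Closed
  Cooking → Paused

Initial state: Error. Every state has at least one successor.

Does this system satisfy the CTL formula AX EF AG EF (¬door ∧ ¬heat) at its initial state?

States satisfying EF AG EF (¬door ∧ ¬heat): {Error, Done, Closed, Open, Paused, Cooking}.
States satisfying AX EF AG EF (¬door ∧ ¬heat): {Error, Done, Closed, Open, Paused, Cooking}.
Error ∈ Sat(AX EF AG EF (¬door ∧ ¬heat)).

Holds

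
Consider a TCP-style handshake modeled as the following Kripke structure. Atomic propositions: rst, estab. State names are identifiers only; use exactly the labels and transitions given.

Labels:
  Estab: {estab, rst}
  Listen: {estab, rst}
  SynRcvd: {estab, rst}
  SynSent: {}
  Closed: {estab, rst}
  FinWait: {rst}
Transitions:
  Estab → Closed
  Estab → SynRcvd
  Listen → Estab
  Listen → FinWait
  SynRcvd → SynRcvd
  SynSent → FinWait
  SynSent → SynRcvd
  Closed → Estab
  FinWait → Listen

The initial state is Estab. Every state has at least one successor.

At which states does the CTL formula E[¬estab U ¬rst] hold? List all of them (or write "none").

{SynSent}

States satisfying ¬estab: {SynSent, FinWait}.
States satisfying ¬rst: {SynSent}.
States satisfying E[¬estab U ¬rst]: {SynSent}.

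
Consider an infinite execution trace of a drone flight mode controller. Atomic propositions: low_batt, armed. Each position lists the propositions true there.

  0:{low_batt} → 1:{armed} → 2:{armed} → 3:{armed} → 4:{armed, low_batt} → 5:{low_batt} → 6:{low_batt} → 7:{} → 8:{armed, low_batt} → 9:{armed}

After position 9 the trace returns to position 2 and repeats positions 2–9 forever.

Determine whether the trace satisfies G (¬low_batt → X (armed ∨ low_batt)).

¬low_batt → X (armed ∨ low_batt) holds at every position 0..9, and those are all positions ever visited, so G (¬low_batt → X (armed ∨ low_batt)) holds.
Positions where ¬low_batt holds: 1, 2, 3, 7, 9.
Check X (armed ∨ low_batt) at each: 1→ok, 2→ok, 3→ok, 7→ok, 9→ok.

Holds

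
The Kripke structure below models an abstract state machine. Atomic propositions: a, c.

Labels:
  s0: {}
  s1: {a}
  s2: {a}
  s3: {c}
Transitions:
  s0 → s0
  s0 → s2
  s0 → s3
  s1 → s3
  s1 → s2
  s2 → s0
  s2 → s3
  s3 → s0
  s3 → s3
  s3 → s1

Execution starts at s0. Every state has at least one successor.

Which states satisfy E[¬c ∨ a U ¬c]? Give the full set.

States satisfying ¬c ∨ a: {s0, s1, s2}.
States satisfying ¬c: {s0, s1, s2}.
States satisfying E[¬c ∨ a U ¬c]: {s0, s1, s2}.

{s0, s1, s2}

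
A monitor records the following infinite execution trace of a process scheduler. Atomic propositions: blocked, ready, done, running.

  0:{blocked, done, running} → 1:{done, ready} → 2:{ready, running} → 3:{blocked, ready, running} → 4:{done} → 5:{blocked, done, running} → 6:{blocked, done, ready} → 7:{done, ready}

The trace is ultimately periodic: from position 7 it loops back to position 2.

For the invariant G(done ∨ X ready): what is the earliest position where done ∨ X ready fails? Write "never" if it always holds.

Check done ∨ X ready at each position in order: 0 ✓, 1 ✓, 2 ✓.
At position 3 the labels are {blocked, ready, running} and the next position 4 has {done}, so done ∨ X ready is false there. This is the first violation.

3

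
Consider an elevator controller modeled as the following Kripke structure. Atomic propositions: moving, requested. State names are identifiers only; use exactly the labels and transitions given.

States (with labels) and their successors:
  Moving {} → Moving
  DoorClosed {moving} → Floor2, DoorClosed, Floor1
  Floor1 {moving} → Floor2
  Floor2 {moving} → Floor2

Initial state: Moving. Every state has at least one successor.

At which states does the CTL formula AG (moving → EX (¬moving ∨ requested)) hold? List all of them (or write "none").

{Moving}

States satisfying moving → EX (¬moving ∨ requested): {Moving}.
States satisfying AG (moving → EX (¬moving ∨ requested)): {Moving}.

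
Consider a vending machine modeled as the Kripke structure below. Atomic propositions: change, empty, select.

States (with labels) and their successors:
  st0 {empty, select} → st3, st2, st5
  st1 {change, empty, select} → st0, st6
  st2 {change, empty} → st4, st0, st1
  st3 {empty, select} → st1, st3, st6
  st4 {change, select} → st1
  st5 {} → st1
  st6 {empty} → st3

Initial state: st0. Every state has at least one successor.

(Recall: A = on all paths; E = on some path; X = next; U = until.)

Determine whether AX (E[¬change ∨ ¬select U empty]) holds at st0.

States satisfying E[¬change ∨ ¬select U empty]: {st0, st1, st2, st3, st5, st6}.
States satisfying AX (E[¬change ∨ ¬select U empty]): {st0, st1, st3, st4, st5, st6}.
st0 ∈ Sat(AX (E[¬change ∨ ¬select U empty])).

Satisfied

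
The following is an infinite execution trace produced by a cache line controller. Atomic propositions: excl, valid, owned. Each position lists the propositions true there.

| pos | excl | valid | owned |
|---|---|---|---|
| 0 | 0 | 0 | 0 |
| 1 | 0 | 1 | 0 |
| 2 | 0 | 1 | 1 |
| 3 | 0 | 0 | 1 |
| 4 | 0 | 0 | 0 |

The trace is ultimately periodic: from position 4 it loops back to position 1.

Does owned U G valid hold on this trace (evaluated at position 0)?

Walking from position 0: at position 0, G valid has not yet held and owned fails, so owned U G valid is false.

Violated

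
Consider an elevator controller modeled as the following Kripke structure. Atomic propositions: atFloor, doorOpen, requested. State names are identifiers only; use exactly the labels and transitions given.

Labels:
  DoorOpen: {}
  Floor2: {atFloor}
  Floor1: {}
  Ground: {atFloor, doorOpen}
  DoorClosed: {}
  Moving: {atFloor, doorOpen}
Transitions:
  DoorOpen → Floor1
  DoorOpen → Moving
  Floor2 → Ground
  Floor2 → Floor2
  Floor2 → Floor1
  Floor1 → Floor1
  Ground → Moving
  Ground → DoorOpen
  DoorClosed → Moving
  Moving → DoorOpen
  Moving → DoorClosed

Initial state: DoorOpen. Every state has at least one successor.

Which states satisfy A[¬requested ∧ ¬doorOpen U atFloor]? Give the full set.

States satisfying ¬requested ∧ ¬doorOpen: {DoorOpen, Floor2, Floor1, DoorClosed}.
States satisfying atFloor: {Floor2, Ground, Moving}.
States satisfying A[¬requested ∧ ¬doorOpen U atFloor]: {Floor2, Ground, DoorClosed, Moving}.

{Floor2, Ground, DoorClosed, Moving}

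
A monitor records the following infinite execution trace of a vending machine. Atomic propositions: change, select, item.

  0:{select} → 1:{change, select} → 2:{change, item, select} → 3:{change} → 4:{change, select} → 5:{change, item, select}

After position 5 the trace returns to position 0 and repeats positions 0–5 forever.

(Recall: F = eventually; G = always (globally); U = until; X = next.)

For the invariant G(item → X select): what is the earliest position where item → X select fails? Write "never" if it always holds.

2

Check item → X select at each position in order: 0 ✓, 1 ✓.
At position 2 the labels are {change, item, select} and the next position 3 has {change}, so item → X select is false there. This is the first violation.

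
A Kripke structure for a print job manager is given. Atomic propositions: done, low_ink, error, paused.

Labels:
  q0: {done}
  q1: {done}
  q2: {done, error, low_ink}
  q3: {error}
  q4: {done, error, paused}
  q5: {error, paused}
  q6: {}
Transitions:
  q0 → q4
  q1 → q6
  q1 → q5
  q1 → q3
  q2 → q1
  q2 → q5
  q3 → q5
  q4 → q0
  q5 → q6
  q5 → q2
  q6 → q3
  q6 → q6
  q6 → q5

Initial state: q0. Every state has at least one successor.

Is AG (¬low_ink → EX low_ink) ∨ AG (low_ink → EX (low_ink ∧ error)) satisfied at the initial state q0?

Satisfied

States satisfying ¬low_ink → EX low_ink: {q2, q5}.
States satisfying AG (¬low_ink → EX low_ink): ∅.
States satisfying low_ink → EX (low_ink ∧ error): {q0, q1, q3, q4, q5, q6}.
States satisfying AG (low_ink → EX (low_ink ∧ error)): {q0, q4}.
States satisfying AG (¬low_ink → EX low_ink) ∨ AG (low_ink → EX (low_ink ∧ error)): {q0, q4}.
q0 ∈ Sat(AG (¬low_ink → EX low_ink) ∨ AG (low_ink → EX (low_ink ∧ error))).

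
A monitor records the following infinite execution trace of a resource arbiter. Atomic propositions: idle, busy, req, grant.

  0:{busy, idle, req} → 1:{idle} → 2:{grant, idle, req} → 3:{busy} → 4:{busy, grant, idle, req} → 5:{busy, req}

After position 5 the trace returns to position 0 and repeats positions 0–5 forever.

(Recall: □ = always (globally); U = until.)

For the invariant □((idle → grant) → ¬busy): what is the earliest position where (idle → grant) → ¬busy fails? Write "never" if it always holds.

Check (idle → grant) → ¬busy at each position in order: 0 ✓, 1 ✓, 2 ✓.
At position 3 the labels are {busy}, so (idle → grant) → ¬busy is false there. This is the first violation.

3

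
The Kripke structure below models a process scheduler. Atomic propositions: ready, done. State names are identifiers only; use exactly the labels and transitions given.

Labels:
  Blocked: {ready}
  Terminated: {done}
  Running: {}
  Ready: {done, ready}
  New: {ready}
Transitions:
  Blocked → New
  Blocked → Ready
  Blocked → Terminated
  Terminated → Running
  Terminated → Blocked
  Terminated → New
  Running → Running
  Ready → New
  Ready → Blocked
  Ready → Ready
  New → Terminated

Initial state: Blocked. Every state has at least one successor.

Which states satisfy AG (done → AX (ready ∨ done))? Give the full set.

States satisfying done → AX (ready ∨ done): {Blocked, Running, Ready, New}.
States satisfying AG (done → AX (ready ∨ done)): {Running}.

{Running}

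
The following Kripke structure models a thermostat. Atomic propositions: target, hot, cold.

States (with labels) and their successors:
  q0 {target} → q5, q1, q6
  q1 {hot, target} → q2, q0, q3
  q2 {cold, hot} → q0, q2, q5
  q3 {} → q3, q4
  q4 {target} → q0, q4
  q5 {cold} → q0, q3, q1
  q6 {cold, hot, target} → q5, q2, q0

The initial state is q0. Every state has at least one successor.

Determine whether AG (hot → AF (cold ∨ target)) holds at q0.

States satisfying hot → AF (cold ∨ target): {q0, q1, q2, q3, q4, q5, q6}.
States satisfying AG (hot → AF (cold ∨ target)): {q0, q1, q2, q3, q4, q5, q6}.
Every state reachable from q0 satisfies hot → AF (cold ∨ target).
q0 ∈ Sat(AG (hot → AF (cold ∨ target))).

Satisfied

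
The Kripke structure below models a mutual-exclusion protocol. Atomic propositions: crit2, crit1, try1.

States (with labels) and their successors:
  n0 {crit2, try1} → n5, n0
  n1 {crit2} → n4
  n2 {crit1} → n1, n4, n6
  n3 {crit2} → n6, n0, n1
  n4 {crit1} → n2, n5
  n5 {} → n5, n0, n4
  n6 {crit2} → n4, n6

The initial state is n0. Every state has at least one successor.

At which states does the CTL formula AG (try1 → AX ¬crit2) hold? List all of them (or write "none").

States satisfying try1 → AX ¬crit2: {n1, n2, n3, n4, n5, n6}.
States satisfying AG (try1 → AX ¬crit2): ∅.

none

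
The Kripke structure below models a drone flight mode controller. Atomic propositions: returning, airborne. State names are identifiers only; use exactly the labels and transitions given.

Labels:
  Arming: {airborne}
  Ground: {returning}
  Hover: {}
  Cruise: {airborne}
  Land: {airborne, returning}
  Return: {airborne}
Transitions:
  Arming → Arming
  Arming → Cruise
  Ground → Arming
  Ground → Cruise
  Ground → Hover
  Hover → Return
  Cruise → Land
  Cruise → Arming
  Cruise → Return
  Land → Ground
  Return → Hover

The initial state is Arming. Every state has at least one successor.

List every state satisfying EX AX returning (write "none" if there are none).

States satisfying AX returning: {Land}.
States satisfying EX AX returning: {Cruise}.

{Cruise}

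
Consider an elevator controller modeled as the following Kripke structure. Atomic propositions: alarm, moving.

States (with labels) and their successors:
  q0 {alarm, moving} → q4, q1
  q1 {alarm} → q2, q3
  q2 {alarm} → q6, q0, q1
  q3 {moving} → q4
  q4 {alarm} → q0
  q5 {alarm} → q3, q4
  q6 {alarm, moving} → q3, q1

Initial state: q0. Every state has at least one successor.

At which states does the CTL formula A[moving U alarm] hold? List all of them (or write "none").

{q0, q1, q2, q3, q4, q5, q6}

States satisfying moving: {q0, q3, q6}.
States satisfying alarm: {q0, q1, q2, q4, q5, q6}.
States satisfying A[moving U alarm]: {q0, q1, q2, q3, q4, q5, q6}.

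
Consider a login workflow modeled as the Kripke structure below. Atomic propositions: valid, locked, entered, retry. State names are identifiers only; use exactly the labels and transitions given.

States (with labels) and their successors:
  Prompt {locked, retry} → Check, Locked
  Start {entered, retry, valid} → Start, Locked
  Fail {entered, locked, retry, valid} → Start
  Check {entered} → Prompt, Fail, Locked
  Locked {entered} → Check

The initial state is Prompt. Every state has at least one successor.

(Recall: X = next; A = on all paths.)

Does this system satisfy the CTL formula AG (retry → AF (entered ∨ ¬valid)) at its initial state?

Holds

States satisfying retry → AF (entered ∨ ¬valid): {Prompt, Start, Fail, Check, Locked}.
States satisfying AG (retry → AF (entered ∨ ¬valid)): {Prompt, Start, Fail, Check, Locked}.
Every state reachable from Prompt satisfies retry → AF (entered ∨ ¬valid).
Prompt ∈ Sat(AG (retry → AF (entered ∨ ¬valid))).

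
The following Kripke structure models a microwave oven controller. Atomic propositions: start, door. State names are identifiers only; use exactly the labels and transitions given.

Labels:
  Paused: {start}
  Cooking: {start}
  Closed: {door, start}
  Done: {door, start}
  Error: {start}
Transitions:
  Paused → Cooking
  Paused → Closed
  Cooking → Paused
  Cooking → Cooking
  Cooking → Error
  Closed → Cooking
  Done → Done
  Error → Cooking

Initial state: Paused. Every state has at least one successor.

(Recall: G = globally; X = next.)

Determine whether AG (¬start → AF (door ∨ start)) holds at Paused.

States satisfying ¬start → AF (door ∨ start): {Paused, Cooking, Closed, Done, Error}.
States satisfying AG (¬start → AF (door ∨ start)): {Paused, Cooking, Closed, Done, Error}.
Every state reachable from Paused satisfies ¬start → AF (door ∨ start).
Paused ∈ Sat(AG (¬start → AF (door ∨ start))).

Yes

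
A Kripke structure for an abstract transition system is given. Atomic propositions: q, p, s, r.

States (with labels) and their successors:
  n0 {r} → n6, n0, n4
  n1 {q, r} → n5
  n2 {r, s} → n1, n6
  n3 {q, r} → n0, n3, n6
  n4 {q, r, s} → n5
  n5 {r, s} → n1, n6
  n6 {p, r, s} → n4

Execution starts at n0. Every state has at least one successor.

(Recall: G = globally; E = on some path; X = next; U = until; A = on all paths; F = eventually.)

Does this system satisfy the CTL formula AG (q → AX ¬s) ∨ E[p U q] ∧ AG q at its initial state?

States satisfying q → AX ¬s: {n0, n2, n5, n6}.
States satisfying AG (q → AX ¬s): ∅.
States satisfying p: {n6}.
States satisfying q: {n1, n3, n4}.
States satisfying E[p U q]: {n1, n3, n4, n6}.
States satisfying AG q: ∅.
States satisfying E[p U q] ∧ AG q: ∅.
States satisfying AG (q → AX ¬s) ∨ E[p U q] ∧ AG q: ∅.
n0 ∉ Sat(AG (q → AX ¬s) ∨ E[p U q] ∧ AG q).

Does not hold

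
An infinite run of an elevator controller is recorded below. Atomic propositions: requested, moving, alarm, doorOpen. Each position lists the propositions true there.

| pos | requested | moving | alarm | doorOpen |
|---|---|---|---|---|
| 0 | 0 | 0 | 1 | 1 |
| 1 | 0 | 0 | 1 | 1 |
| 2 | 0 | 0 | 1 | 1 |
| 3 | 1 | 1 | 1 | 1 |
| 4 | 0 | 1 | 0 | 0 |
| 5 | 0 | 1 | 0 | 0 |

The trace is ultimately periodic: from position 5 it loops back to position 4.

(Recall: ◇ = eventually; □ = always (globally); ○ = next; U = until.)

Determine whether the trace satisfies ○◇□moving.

Holds

The position after 0 is 1; ◇□moving is true there.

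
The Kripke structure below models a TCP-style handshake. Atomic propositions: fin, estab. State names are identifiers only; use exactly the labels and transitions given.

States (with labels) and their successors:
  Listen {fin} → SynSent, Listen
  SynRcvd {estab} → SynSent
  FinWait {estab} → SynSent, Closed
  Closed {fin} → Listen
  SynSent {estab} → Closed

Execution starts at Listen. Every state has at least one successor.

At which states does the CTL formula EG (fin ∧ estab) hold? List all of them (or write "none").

States satisfying fin ∧ estab: ∅.
States satisfying EG (fin ∧ estab): ∅.

none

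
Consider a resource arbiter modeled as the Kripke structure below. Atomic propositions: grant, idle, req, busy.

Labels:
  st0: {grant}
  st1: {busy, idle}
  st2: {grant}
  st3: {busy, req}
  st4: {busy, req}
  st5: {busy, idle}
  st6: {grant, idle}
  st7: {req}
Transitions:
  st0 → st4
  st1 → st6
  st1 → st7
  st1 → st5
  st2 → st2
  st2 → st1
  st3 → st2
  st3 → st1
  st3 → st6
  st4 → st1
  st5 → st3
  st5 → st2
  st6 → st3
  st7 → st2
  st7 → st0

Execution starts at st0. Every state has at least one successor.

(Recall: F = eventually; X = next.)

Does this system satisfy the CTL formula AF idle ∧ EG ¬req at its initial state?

Does not hold

States satisfying idle: {st1, st5, st6}.
States satisfying AF idle: {st0, st1, st4, st5, st6}.
States satisfying ¬req: {st0, st1, st2, st5, st6}.
States satisfying EG ¬req: {st1, st2, st5}.
States satisfying AF idle ∧ EG ¬req: {st1, st5}.
st0 ∉ Sat(AF idle ∧ EG ¬req).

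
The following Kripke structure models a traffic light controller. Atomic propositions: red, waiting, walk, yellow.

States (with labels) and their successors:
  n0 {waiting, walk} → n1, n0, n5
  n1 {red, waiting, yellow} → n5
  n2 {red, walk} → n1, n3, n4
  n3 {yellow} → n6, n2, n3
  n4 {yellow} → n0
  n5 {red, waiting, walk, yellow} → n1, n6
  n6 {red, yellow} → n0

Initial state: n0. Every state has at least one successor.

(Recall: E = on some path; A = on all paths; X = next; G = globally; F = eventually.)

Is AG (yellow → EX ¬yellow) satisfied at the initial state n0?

States satisfying yellow → EX ¬yellow: {n0, n2, n3, n4, n6}.
States satisfying AG (yellow → EX ¬yellow): ∅.
n1 is reachable from n0 and violates yellow → EX ¬yellow, so AG fails at n0.
n0 ∉ Sat(AG (yellow → EX ¬yellow)).

Does not hold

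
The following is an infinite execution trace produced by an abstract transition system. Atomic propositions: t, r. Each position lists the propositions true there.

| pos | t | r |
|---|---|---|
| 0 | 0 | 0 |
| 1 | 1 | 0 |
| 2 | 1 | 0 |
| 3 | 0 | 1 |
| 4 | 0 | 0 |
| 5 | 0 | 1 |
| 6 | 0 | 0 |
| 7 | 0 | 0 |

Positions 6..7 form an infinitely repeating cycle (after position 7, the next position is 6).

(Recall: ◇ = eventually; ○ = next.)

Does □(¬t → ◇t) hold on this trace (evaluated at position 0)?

¬t → ◇t must hold at every position from 0 onward. It fails at position 3, so □(¬t → ◇t) is false.
Positions where ¬t holds: 0, 3, 4, 5, 6, 7.
Check ◇t at each: 0→ok, 3→fails, 4→fails, 5→fails, 6→fails, 7→fails.

Does not hold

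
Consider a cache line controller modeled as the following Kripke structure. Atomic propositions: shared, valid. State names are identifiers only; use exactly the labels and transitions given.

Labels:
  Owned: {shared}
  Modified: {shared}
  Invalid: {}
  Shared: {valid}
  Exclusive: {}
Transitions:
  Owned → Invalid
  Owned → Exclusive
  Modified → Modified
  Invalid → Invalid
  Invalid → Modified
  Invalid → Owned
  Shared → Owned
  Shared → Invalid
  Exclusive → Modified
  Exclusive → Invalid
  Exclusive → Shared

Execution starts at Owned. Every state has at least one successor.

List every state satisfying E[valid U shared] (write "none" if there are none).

{Owned, Modified, Shared}

States satisfying valid: {Shared}.
States satisfying shared: {Owned, Modified}.
States satisfying E[valid U shared]: {Owned, Modified, Shared}.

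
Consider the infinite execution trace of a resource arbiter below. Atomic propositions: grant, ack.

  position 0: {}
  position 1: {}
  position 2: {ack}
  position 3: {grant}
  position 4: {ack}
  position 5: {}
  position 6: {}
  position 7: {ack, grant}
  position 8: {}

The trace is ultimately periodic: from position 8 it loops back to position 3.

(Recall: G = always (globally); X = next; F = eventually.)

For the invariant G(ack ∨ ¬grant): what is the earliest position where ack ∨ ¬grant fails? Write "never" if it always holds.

3

Check ack ∨ ¬grant at each position in order: 0 ✓, 1 ✓, 2 ✓.
At position 3 the labels are {grant}, so ack ∨ ¬grant is false there. This is the first violation.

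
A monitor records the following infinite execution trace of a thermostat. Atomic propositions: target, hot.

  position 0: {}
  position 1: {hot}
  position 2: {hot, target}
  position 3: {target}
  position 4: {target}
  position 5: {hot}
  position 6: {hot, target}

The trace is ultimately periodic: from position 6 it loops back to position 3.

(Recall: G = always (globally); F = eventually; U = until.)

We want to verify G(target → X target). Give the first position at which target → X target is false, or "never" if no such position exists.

4

Check target → X target at each position in order: 0 ✓, 1 ✓, 2 ✓, 3 ✓.
At position 4 the labels are {target} and the next position 5 has {hot}, so target → X target is false there. This is the first violation.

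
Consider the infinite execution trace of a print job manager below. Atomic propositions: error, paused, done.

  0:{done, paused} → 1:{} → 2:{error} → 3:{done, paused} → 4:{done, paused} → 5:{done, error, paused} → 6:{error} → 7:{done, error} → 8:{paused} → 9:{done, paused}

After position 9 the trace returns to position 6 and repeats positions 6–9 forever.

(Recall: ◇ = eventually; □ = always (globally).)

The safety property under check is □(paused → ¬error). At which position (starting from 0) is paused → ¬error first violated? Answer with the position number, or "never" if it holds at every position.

Check paused → ¬error at each position in order: 0 ✓, 1 ✓, 2 ✓, 3 ✓, 4 ✓.
At position 5 the labels are {done, error, paused}, so paused → ¬error is false there. This is the first violation.

5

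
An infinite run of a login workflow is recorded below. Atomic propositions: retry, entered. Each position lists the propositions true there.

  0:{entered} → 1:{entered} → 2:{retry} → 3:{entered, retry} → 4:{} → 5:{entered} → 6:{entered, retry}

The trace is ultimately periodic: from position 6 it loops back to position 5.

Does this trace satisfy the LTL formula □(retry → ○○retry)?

retry → ○○retry must hold at every position from 0 onward. It fails at position 2, so □(retry → ○○retry) is false.
Positions where retry holds: 2, 3, 6.
Check ○○retry at each: 2→fails, 3→fails, 6→ok.

Does not hold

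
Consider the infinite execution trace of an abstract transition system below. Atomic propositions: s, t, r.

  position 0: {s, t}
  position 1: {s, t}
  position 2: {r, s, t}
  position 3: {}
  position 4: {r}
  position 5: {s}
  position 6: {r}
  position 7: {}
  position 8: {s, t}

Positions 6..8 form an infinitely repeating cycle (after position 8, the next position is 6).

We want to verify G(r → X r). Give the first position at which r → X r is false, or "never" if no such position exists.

Check r → X r at each position in order: 0 ✓, 1 ✓.
At position 2 the labels are {r, s, t} and the next position 3 has {}, so r → X r is false there. This is the first violation.

2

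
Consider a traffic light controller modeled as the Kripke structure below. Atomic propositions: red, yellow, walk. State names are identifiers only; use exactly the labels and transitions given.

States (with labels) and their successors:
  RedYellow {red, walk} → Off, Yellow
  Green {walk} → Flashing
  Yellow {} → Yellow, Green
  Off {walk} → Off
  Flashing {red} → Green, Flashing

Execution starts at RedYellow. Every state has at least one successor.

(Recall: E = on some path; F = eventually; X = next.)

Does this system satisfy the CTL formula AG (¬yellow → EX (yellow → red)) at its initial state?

States satisfying ¬yellow → EX (yellow → red): {RedYellow, Green, Yellow, Off, Flashing}.
States satisfying AG (¬yellow → EX (yellow → red)): {RedYellow, Green, Yellow, Off, Flashing}.
Every state reachable from RedYellow satisfies ¬yellow → EX (yellow → red).
RedYellow ∈ Sat(AG (¬yellow → EX (yellow → red))).

Satisfied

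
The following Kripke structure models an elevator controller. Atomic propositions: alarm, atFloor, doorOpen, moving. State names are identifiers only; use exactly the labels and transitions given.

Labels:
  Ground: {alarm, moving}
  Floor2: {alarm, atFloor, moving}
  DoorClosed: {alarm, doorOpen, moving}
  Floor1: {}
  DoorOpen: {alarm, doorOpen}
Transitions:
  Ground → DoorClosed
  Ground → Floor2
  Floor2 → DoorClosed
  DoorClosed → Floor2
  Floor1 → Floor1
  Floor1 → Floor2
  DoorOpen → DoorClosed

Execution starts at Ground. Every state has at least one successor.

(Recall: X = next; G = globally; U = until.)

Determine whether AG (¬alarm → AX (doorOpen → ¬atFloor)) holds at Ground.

States satisfying ¬alarm → AX (doorOpen → ¬atFloor): {Ground, Floor2, DoorClosed, Floor1, DoorOpen}.
States satisfying AG (¬alarm → AX (doorOpen → ¬atFloor)): {Ground, Floor2, DoorClosed, Floor1, DoorOpen}.
Every state reachable from Ground satisfies ¬alarm → AX (doorOpen → ¬atFloor).
Ground ∈ Sat(AG (¬alarm → AX (doorOpen → ¬atFloor))).

Holds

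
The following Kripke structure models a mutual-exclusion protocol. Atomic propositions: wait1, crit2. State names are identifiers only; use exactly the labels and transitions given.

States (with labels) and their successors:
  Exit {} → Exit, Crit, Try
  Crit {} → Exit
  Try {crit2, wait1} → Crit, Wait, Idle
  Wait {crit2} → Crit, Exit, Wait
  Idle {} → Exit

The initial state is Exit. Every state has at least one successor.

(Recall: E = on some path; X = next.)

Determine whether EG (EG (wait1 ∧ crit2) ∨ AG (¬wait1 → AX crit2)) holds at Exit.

Does not hold

States satisfying EG (wait1 ∧ crit2) ∨ AG (¬wait1 → AX crit2): ∅.
States satisfying EG (EG (wait1 ∧ crit2) ∨ AG (¬wait1 → AX crit2)): ∅.
No suitable path/successor from Exit witnesses the formula.
Exit ∉ Sat(EG (EG (wait1 ∧ crit2) ∨ AG (¬wait1 → AX crit2))).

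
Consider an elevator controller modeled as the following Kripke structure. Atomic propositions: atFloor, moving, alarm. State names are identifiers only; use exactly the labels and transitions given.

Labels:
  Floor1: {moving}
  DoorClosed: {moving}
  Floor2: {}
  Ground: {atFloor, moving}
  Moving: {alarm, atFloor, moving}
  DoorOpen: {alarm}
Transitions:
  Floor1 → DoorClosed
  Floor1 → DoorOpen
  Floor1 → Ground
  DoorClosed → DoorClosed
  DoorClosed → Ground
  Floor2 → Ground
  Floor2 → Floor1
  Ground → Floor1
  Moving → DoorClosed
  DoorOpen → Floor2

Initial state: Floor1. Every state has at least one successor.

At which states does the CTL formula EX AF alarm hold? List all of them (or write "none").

States satisfying AF alarm: {Moving, DoorOpen}.
States satisfying EX AF alarm: {Floor1}.

{Floor1}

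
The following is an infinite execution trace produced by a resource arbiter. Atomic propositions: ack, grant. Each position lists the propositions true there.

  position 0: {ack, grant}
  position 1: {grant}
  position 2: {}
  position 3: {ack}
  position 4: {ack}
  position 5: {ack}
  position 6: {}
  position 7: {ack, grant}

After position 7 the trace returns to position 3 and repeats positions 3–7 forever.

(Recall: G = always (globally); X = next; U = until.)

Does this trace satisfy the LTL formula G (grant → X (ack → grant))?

Violated

grant → X (ack → grant) must hold at every position from 0 onward. It fails at position 7, so G (grant → X (ack → grant)) is false.
Positions where grant holds: 0, 1, 7.
Check X (ack → grant) at each: 0→ok, 1→ok, 7→fails.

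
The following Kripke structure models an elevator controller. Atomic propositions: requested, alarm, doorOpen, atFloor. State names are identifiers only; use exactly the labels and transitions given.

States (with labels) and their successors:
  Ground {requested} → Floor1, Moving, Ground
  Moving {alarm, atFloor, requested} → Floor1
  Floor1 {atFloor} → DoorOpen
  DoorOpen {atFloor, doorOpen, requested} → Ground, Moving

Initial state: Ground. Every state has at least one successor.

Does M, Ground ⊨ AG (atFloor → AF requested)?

States satisfying atFloor → AF requested: {Ground, Moving, Floor1, DoorOpen}.
States satisfying AG (atFloor → AF requested): {Ground, Moving, Floor1, DoorOpen}.
Every state reachable from Ground satisfies atFloor → AF requested.
Ground ∈ Sat(AG (atFloor → AF requested)).

Yes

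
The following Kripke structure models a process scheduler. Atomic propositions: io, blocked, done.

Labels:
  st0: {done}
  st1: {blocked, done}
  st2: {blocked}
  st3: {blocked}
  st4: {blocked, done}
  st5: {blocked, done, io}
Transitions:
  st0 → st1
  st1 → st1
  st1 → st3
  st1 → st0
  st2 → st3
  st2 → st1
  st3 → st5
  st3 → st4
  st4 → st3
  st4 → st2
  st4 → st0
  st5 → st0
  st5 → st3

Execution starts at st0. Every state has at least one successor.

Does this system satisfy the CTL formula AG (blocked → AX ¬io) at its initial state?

States satisfying blocked → AX ¬io: {st0, st1, st2, st4, st5}.
States satisfying AG (blocked → AX ¬io): ∅.
st3 is reachable from st0 and violates blocked → AX ¬io, so AG fails at st0.
st0 ∉ Sat(AG (blocked → AX ¬io)).

Violated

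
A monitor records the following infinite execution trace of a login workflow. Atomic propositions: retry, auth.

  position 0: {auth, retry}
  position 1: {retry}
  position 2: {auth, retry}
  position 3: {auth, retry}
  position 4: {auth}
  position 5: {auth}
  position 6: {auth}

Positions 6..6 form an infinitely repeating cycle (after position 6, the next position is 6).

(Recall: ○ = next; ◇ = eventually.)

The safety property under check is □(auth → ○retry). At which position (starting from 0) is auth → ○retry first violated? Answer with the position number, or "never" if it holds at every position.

3

Check auth → ○retry at each position in order: 0 ✓, 1 ✓, 2 ✓.
At position 3 the labels are {auth, retry} and the next position 4 has {auth}, so auth → ○retry is false there. This is the first violation.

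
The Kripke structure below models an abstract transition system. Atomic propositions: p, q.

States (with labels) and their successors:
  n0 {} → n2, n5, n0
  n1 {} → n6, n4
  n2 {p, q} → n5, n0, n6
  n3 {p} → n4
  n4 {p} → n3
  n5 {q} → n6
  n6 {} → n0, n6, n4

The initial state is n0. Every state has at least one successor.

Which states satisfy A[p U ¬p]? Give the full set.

{n0, n1, n2, n5, n6}

States satisfying p: {n2, n3, n4}.
States satisfying ¬p: {n0, n1, n5, n6}.
States satisfying A[p U ¬p]: {n0, n1, n2, n5, n6}.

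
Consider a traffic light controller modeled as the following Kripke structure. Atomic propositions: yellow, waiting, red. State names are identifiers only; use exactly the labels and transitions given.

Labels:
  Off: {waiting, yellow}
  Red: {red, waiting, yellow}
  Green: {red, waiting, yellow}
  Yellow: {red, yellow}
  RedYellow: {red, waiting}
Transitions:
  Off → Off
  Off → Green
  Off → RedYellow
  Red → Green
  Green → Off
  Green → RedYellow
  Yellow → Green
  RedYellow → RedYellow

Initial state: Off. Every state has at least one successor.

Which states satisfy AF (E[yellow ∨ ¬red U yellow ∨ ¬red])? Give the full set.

States satisfying E[yellow ∨ ¬red U yellow ∨ ¬red]: {Off, Red, Green, Yellow}.
States satisfying AF (E[yellow ∨ ¬red U yellow ∨ ¬red]): {Off, Red, Green, Yellow}.

{Off, Red, Green, Yellow}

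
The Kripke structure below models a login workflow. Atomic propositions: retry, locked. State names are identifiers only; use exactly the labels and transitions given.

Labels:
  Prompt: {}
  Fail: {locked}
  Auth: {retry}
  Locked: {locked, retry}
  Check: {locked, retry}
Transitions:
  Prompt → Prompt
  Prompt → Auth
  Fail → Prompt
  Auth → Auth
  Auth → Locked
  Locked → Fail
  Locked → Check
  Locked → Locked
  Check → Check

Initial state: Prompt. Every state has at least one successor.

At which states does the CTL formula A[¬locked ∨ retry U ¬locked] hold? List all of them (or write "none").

{Prompt, Auth}

States satisfying ¬locked ∨ retry: {Prompt, Auth, Locked, Check}.
States satisfying ¬locked: {Prompt, Auth}.
States satisfying A[¬locked ∨ retry U ¬locked]: {Prompt, Auth}.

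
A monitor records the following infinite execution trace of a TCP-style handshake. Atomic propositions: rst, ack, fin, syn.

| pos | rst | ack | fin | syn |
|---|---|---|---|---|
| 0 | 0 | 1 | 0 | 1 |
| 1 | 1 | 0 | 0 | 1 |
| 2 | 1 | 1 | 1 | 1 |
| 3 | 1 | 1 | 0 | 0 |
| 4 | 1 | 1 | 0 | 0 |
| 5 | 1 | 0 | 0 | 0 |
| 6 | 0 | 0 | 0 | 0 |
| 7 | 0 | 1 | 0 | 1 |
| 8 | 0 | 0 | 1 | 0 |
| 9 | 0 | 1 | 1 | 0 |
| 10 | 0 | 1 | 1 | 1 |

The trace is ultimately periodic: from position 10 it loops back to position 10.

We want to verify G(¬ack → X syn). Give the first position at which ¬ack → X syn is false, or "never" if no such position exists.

5

Check ¬ack → X syn at each position in order: 0 ✓, 1 ✓, 2 ✓, 3 ✓, 4 ✓.
At position 5 the labels are {rst} and the next position 6 has {}, so ¬ack → X syn is false there. This is the first violation.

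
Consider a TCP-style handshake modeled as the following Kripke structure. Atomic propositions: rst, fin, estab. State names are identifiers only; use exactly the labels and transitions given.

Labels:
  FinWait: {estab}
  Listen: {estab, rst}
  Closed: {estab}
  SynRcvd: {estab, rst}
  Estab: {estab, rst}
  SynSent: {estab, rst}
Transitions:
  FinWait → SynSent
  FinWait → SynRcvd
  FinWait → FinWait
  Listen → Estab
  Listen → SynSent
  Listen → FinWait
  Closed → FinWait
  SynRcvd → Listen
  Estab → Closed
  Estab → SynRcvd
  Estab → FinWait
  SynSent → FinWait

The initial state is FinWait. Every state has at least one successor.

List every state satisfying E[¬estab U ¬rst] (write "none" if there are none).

{FinWait, Closed}

States satisfying ¬estab: ∅.
States satisfying ¬rst: {FinWait, Closed}.
States satisfying E[¬estab U ¬rst]: {FinWait, Closed}.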